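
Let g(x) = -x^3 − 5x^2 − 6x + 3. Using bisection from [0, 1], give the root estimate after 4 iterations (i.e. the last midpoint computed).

m = 0.5, g(m) = -1.375 (−); new bracket [0, 0.5]
m = 0.25, g(m) = 1.171875 (+); new bracket [0.25, 0.5]
m = 0.375, g(m) = -0.005859 (−); new bracket [0.25, 0.375]
m = 0.3125, g(m) = 0.6062 (+); new bracket [0.3125, 0.375]

0.3125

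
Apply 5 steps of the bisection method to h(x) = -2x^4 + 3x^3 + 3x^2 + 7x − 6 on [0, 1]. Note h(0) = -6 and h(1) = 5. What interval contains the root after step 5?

[0.625, 0.65625]

x = 0.5 gives h = -1.5, negative; keep [0.5, 1]
x = 0.75 gives h = 1.570312, positive; keep [0.5, 0.75]
x = 0.625 gives h = -0.025879, negative; keep [0.625, 0.75]
x = 0.6875 gives h = 0.7585, positive; keep [0.625, 0.6875]
x = 0.65625 gives h = 0.3627, positive; keep [0.625, 0.65625]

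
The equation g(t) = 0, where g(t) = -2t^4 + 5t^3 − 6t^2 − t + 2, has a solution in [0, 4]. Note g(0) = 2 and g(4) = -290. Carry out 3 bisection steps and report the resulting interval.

[0.5, 1]

m = 2, g(m) = -16 (−); new bracket [0, 2]
m = 1, g(m) = -2 (−); new bracket [0, 1]
m = 0.5, g(m) = 0.5 (+); new bracket [0.5, 1]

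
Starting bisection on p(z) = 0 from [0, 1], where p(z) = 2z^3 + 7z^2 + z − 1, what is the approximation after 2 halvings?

0.25

p(0.5) = 1.5 > 0, so the root lies in [0, 0.5]
p(0.25) = -0.28125 < 0, so the root lies in [0.25, 0.5]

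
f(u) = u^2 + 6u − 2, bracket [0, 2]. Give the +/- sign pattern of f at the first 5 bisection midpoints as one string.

f(1) = 5 > 0, so the root lies in [0, 1]
f(0.5) = 1.25 > 0, so the root lies in [0, 0.5]
f(0.25) = -0.4375 < 0, so the root lies in [0.25, 0.5]
f(0.375) = 0.3906 > 0, so the root lies in [0.25, 0.375]
f(0.3125) = -0.0273 < 0, so the root lies in [0.3125, 0.375]

++-+-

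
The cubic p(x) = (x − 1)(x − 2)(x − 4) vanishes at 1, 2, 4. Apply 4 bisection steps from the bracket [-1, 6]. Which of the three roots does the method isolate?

4

midpoint 2.5: p = -1.125 < 0 → [2.5, 6]
midpoint 4.25: p = 1.828125 > 0 → [2.5, 4.25]
midpoint 3.375: p = -2.041016 < 0 → [3.375, 4.25]
midpoint 3.8125: p = -0.9558 < 0 → [3.8125, 4.25]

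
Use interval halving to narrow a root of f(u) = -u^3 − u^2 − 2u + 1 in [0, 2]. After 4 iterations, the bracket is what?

midpoint 1: f = -3 < 0 → [0, 1]
midpoint 0.5: f = -0.375 < 0 → [0, 0.5]
midpoint 0.25: f = 0.421875 > 0 → [0.25, 0.5]
midpoint 0.375: f = 0.0566 > 0 → [0.375, 0.5]

[0.375, 0.5]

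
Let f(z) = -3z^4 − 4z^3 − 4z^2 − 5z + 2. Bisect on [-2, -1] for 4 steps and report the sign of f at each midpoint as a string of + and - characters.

-++-

f(-1.5) = -1.1875 < 0, so the root lies in [-1.5, -1]
f(-1.25) = 2.488281 > 0, so the root lies in [-1.5, -1.25]
f(-1.375) = 0.987549 > 0, so the root lies in [-1.5, -1.375]
f(-1.4375) = -0.0064 < 0, so the root lies in [-1.4375, -1.375]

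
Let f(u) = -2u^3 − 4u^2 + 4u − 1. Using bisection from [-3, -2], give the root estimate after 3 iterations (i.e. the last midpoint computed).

midpoint -2.5: f = -4.75 < 0 → [-3, -2.5]
midpoint -2.75: f = -0.65625 < 0 → [-3, -2.75]
midpoint -2.875: f = 1.964844 > 0 → [-2.875, -2.75]

-2.875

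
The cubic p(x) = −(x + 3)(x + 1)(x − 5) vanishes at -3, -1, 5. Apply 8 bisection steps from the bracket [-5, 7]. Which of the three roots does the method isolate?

m = 1, p(m) = 32 (+); new bracket [1, 7]
m = 4, p(m) = 35 (+); new bracket [4, 7]
m = 5.5, p(m) = -27.625 (−); new bracket [4, 5.5]
m = 4.75, p(m) = 11.1406 (+); new bracket [4.75, 5.5]
m = 5.125, p(m) = -6.2207 (−); new bracket [4.75, 5.125]
m = 4.9375, p(m) = 2.9456 (+); new bracket [4.9375, 5.125]
m = 5.03125, p(m) = -1.5137 (−); new bracket [4.9375, 5.03125]
m = 4.984375, p(m) = 0.7466 (+); new bracket [4.984375, 5.03125]

5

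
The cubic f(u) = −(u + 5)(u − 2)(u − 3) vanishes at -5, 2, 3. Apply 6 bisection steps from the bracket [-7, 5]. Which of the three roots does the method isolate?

-5

m = -1, f(m) = -48 (−); new bracket [-7, -1]
m = -4, f(m) = -42 (−); new bracket [-7, -4]
m = -5.5, f(m) = 31.875 (+); new bracket [-5.5, -4]
m = -4.75, f(m) = -13.0781 (−); new bracket [-5.5, -4.75]
m = -5.125, f(m) = 7.2363 (+); new bracket [-5.125, -4.75]
m = -4.9375, f(m) = -3.4417 (−); new bracket [-5.125, -4.9375]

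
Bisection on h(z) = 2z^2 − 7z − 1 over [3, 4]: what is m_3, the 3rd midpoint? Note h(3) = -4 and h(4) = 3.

3.625

z = 3.5 gives h = -1, negative; keep [3.5, 4]
z = 3.75 gives h = 0.875, positive; keep [3.5, 3.75]
z = 3.625 gives h = -0.09375, negative; keep [3.625, 3.75]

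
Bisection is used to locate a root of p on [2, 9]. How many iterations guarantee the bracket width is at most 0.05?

8

Width after n steps is 7/2^n. Need 2^n ≥ 7/0.05 = 140.
2^7 = 128 < 140 ≤ 2^8 = 256, so n = 8.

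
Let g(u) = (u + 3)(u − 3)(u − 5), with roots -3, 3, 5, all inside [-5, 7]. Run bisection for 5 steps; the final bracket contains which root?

-3

g(1) = 32 > 0, so the root lies in [-5, 1]
g(-2) = 35 > 0, so the root lies in [-5, -2]
g(-3.5) = -27.625 < 0, so the root lies in [-3.5, -2]
g(-2.75) = 11.1406 > 0, so the root lies in [-3.5, -2.75]
g(-3.125) = -6.2207 < 0, so the root lies in [-3.125, -2.75]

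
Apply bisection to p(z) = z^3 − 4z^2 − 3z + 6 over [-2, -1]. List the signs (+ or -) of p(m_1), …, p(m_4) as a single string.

z = -1.5 gives p = -1.875, negative; keep [-1.5, -1]
z = -1.25 gives p = 1.546875, positive; keep [-1.5, -1.25]
z = -1.375 gives p = -0.037109, negative; keep [-1.375, -1.25]
z = -1.3125 gives p = 0.7859, positive; keep [-1.375, -1.3125]

-+-+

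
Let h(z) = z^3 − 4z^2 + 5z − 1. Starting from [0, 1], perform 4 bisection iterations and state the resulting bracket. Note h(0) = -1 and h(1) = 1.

h(0.5) = 0.625 > 0, so the root lies in [0, 0.5]
h(0.25) = 0.015625 > 0, so the root lies in [0, 0.25]
h(0.125) = -0.435547 < 0, so the root lies in [0.125, 0.25]
h(0.1875) = -0.1965 < 0, so the root lies in [0.1875, 0.25]

[0.1875, 0.25]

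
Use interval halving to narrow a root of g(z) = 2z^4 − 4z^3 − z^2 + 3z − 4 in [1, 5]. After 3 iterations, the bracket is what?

midpoint 3: g = 50 > 0 → [1, 3]
midpoint 2: g = -2 < 0 → [2, 3]
midpoint 2.5: g = 12.875 > 0 → [2, 2.5]

[2, 2.5]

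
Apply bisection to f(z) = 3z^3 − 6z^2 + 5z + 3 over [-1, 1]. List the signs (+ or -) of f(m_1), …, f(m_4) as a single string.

+-++

midpoint 0: f = 3 > 0 → [-1, 0]
midpoint -0.5: f = -1.375 < 0 → [-0.5, 0]
midpoint -0.25: f = 1.328125 > 0 → [-0.5, -0.25]
midpoint -0.375: f = 0.123 > 0 → [-0.5, -0.375]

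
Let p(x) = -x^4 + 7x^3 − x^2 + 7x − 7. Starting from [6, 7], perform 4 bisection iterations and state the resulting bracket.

midpoint 6.5: p = 133.5625 > 0 → [6.5, 7]
midpoint 6.75: p = 71.574219 > 0 → [6.75, 7]
midpoint 6.875: p = 34.478271 > 0 → [6.875, 7]
midpoint 6.9375: p = 14.302 > 0 → [6.9375, 7]

[6.9375, 7]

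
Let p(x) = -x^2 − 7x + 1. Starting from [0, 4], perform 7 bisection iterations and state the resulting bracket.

[0.125, 0.15625]

p(2) = -17 < 0, so the root lies in [0, 2]
p(1) = -7 < 0, so the root lies in [0, 1]
p(0.5) = -2.75 < 0, so the root lies in [0, 0.5]
p(0.25) = -0.8125 < 0, so the root lies in [0, 0.25]
p(0.125) = 0.1094 > 0, so the root lies in [0.125, 0.25]
p(0.1875) = -0.3477 < 0, so the root lies in [0.125, 0.1875]
p(0.15625) = -0.1182 < 0, so the root lies in [0.125, 0.15625]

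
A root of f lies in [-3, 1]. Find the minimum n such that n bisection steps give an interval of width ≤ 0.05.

7

Width after n steps is 4/2^n. Need 2^n ≥ 4/0.05 = 80.
2^6 = 64 < 80 ≤ 2^7 = 128, so n = 7.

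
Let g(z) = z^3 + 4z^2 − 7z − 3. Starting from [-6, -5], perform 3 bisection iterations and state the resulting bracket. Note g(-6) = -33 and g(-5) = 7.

[-5.25, -5.125]

z = -5.5 gives g = -9.875, negative; keep [-5.5, -5]
z = -5.25 gives g = -0.703125, negative; keep [-5.25, -5]
z = -5.125 gives g = 3.326172, positive; keep [-5.25, -5.125]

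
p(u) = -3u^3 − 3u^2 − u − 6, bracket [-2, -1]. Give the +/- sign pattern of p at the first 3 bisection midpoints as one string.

p(-1.5) = -1.125 < 0, so the root lies in [-2, -1.5]
p(-1.75) = 2.640625 > 0, so the root lies in [-1.75, -1.5]
p(-1.625) = 0.576172 > 0, so the root lies in [-1.625, -1.5]

-++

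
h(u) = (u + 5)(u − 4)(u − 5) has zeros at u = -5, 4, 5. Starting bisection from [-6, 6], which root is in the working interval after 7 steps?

h(0) = 100 > 0, so the root lies in [-6, 0]
h(-3) = 112 > 0, so the root lies in [-6, -3]
h(-4.5) = 40.375 > 0, so the root lies in [-6, -4.5]
h(-5.25) = -23.7031 < 0, so the root lies in [-5.25, -4.5]
h(-4.875) = 10.9551 > 0, so the root lies in [-5.25, -4.875]
h(-5.0625) = -5.6995 < 0, so the root lies in [-5.0625, -4.875]
h(-4.96875) = 2.794 > 0, so the root lies in [-5.0625, -4.96875]

-5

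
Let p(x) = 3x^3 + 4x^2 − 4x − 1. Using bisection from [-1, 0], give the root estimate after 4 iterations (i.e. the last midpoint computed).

midpoint -0.5: p = 1.625 > 0 → [-0.5, 0]
midpoint -0.25: p = 0.203125 > 0 → [-0.25, 0]
midpoint -0.125: p = -0.443359 < 0 → [-0.25, -0.125]
midpoint -0.1875: p = -0.1292 < 0 → [-0.25, -0.1875]

-0.1875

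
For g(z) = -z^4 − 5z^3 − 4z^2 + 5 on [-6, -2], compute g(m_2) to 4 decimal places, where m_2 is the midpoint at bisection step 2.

midpoint -4: g = 5 > 0 → [-6, -4]
midpoint -5: g = -95 < 0 → [-5, -4]

-95.0000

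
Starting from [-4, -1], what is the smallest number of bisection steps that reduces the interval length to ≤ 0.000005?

Width after n steps is 3/2^n. Need 2^n ≥ 3/0.000005 = 600000.
2^19 = 524288 < 600000 ≤ 2^20 = 1048576, so n = 20.

20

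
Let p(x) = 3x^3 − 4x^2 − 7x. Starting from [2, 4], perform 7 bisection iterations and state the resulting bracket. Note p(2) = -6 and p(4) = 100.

p(3) = 24 > 0, so the root lies in [2, 3]
p(2.5) = 4.375 > 0, so the root lies in [2, 2.5]
p(2.25) = -1.828125 < 0, so the root lies in [2.25, 2.5]
p(2.375) = 1.002 > 0, so the root lies in [2.25, 2.375]
p(2.3125) = -0.4788 < 0, so the root lies in [2.3125, 2.375]
p(2.34375) = 0.2449 > 0, so the root lies in [2.3125, 2.34375]
p(2.328125) = -0.1211 < 0, so the root lies in [2.328125, 2.34375]

[2.328125, 2.34375]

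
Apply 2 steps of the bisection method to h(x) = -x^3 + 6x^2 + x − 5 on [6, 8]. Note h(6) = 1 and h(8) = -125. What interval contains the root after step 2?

h(7) = -47 < 0, so the root lies in [6, 7]
h(6.5) = -19.625 < 0, so the root lies in [6, 6.5]

[6, 6.5]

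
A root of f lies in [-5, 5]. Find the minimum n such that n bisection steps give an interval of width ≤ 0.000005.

Width after n steps is 10/2^n. Need 2^n ≥ 10/0.000005 = 2000000.
2^20 = 1048576 < 2000000 ≤ 2^21 = 2097152, so n = 21.

21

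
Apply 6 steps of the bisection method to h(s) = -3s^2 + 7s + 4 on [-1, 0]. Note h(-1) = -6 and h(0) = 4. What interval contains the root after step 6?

[-0.484375, -0.46875]

h(-0.5) = -0.25 < 0, so the root lies in [-0.5, 0]
h(-0.25) = 2.0625 > 0, so the root lies in [-0.5, -0.25]
h(-0.375) = 0.953125 > 0, so the root lies in [-0.5, -0.375]
h(-0.4375) = 0.3633 > 0, so the root lies in [-0.5, -0.4375]
h(-0.46875) = 0.0596 > 0, so the root lies in [-0.5, -0.46875]
h(-0.484375) = -0.0945 < 0, so the root lies in [-0.484375, -0.46875]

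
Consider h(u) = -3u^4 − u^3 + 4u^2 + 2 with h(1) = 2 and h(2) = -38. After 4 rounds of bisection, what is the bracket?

u = 1.5 gives h = -7.5625, negative; keep [1, 1.5]
u = 1.25 gives h = -1.027344, negative; keep [1, 1.25]
u = 1.125 gives h = 0.833252, positive; keep [1.125, 1.25]
u = 1.1875 gives h = 0.0004, positive; keep [1.1875, 1.25]

[1.1875, 1.25]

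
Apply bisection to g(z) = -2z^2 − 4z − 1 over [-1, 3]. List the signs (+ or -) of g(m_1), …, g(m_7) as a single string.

--+-++-

m = 1, g(m) = -7 (−); new bracket [-1, 1]
m = 0, g(m) = -1 (−); new bracket [-1, 0]
m = -0.5, g(m) = 0.5 (+); new bracket [-0.5, 0]
m = -0.25, g(m) = -0.125 (−); new bracket [-0.5, -0.25]
m = -0.375, g(m) = 0.2188 (+); new bracket [-0.375, -0.25]
m = -0.3125, g(m) = 0.0547 (+); new bracket [-0.3125, -0.25]
m = -0.28125, g(m) = -0.0332 (−); new bracket [-0.3125, -0.28125]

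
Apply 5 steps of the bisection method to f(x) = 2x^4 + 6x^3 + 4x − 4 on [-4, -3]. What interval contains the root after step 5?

m = -3.5, f(m) = 24.875 (+); new bracket [-3.5, -3]
m = -3.25, f(m) = 0.164062 (+); new bracket [-3.25, -3]
m = -3.125, f(m) = -8.870605 (−); new bracket [-3.25, -3.125]
m = -3.1875, f(m) = -4.6054 (−); new bracket [-3.25, -3.1875]
m = -3.21875, f(m) = -2.2855 (−); new bracket [-3.25, -3.21875]

[-3.25, -3.21875]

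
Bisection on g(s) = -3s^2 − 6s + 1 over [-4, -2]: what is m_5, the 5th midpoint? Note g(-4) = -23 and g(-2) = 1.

-2.1875

midpoint -3: g = -8 < 0 → [-3, -2]
midpoint -2.5: g = -2.75 < 0 → [-2.5, -2]
midpoint -2.25: g = -0.6875 < 0 → [-2.25, -2]
midpoint -2.125: g = 0.2031 > 0 → [-2.25, -2.125]
midpoint -2.1875: g = -0.2305 < 0 → [-2.1875, -2.125]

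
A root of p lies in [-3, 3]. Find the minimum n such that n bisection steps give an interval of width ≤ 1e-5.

20

Width after n steps is 6/2^n. Need 2^n ≥ 6/1e-5 = 600000.
2^19 = 524288 < 600000 ≤ 2^20 = 1048576, so n = 20.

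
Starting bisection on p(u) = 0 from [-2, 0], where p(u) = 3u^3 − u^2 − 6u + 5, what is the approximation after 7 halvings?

p(-1) = 7 > 0, so the root lies in [-2, -1]
p(-1.5) = 1.625 > 0, so the root lies in [-2, -1.5]
p(-1.75) = -3.640625 < 0, so the root lies in [-1.75, -1.5]
p(-1.625) = -0.7637 < 0, so the root lies in [-1.625, -1.5]
p(-1.5625) = 0.4895 > 0, so the root lies in [-1.625, -1.5625]
p(-1.59375) = -0.1221 < 0, so the root lies in [-1.59375, -1.5625]
p(-1.578125) = 0.1874 > 0, so the root lies in [-1.59375, -1.578125]

-1.578125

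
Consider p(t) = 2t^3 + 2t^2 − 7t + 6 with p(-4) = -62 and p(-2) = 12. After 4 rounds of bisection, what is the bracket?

[-2.75, -2.625]

p(-3) = -9 < 0, so the root lies in [-3, -2]
p(-2.5) = 4.75 > 0, so the root lies in [-3, -2.5]
p(-2.75) = -1.21875 < 0, so the root lies in [-2.75, -2.5]
p(-2.625) = 1.9805 > 0, so the root lies in [-2.75, -2.625]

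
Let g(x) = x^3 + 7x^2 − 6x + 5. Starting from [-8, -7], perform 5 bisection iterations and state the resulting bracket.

x = -7.5 gives g = 21.875, positive; keep [-8, -7.5]
x = -7.75 gives g = 6.453125, positive; keep [-8, -7.75]
x = -7.875 gives g = -2.013672, negative; keep [-7.875, -7.75]
x = -7.8125 gives g = 2.2839, positive; keep [-7.875, -7.8125]
x = -7.84375 gives g = 0.1513, positive; keep [-7.875, -7.84375]

[-7.875, -7.84375]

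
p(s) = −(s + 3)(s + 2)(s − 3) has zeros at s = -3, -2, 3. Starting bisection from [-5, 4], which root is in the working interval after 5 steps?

midpoint -0.5: p = 13.125 > 0 → [-0.5, 4]
midpoint 1.75: p = 22.265625 > 0 → [1.75, 4]
midpoint 2.875: p = 3.580078 > 0 → [2.875, 4]
midpoint 3.4375: p = -15.3142 < 0 → [2.875, 3.4375]
midpoint 3.15625: p = -4.9599 < 0 → [2.875, 3.15625]

3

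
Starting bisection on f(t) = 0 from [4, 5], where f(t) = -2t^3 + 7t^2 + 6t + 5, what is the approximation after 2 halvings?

midpoint 4.5: f = -8.5 < 0 → [4, 4.5]
midpoint 4.25: f = 3.40625 > 0 → [4.25, 4.5]

4.25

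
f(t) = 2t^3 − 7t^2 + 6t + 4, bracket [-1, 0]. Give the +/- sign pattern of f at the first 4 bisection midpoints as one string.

midpoint -0.5: f = -1 < 0 → [-0.5, 0]
midpoint -0.25: f = 2.03125 > 0 → [-0.5, -0.25]
midpoint -0.375: f = 0.660156 > 0 → [-0.5, -0.375]
midpoint -0.4375: f = -0.1323 < 0 → [-0.4375, -0.375]

-++-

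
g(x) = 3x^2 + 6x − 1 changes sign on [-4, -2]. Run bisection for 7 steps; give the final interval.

g(-3) = 8 > 0, so the root lies in [-3, -2]
g(-2.5) = 2.75 > 0, so the root lies in [-2.5, -2]
g(-2.25) = 0.6875 > 0, so the root lies in [-2.25, -2]
g(-2.125) = -0.2031 < 0, so the root lies in [-2.25, -2.125]
g(-2.1875) = 0.2305 > 0, so the root lies in [-2.1875, -2.125]
g(-2.15625) = 0.0107 > 0, so the root lies in [-2.15625, -2.125]
g(-2.140625) = -0.0969 < 0, so the root lies in [-2.15625, -2.140625]

[-2.15625, -2.140625]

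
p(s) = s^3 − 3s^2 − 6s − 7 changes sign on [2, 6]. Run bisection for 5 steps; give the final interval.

[4.5, 4.625]

m = 4, p(m) = -15 (−); new bracket [4, 6]
m = 5, p(m) = 13 (+); new bracket [4, 5]
m = 4.5, p(m) = -3.625 (−); new bracket [4.5, 5]
m = 4.75, p(m) = 3.9844 (+); new bracket [4.5, 4.75]
m = 4.625, p(m) = 0.0098 (+); new bracket [4.5, 4.625]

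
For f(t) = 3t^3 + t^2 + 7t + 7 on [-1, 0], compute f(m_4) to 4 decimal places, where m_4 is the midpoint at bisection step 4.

f(-0.5) = 3.375 > 0, so the root lies in [-1, -0.5]
f(-0.75) = 1.046875 > 0, so the root lies in [-1, -0.75]
f(-0.875) = -0.369141 < 0, so the root lies in [-0.875, -0.75]
f(-0.8125) = 0.3635 > 0, so the root lies in [-0.875, -0.8125]

0.3635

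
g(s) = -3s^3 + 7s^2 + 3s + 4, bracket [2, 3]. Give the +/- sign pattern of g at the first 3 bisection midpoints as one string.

midpoint 2.5: g = 8.375 > 0 → [2.5, 3]
midpoint 2.75: g = 2.796875 > 0 → [2.75, 3]
midpoint 2.875: g = -0.806641 < 0 → [2.75, 2.875]

++-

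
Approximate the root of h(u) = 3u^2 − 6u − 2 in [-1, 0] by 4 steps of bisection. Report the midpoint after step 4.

-0.3125

h(-0.5) = 1.75 > 0, so the root lies in [-0.5, 0]
h(-0.25) = -0.3125 < 0, so the root lies in [-0.5, -0.25]
h(-0.375) = 0.671875 > 0, so the root lies in [-0.375, -0.25]
h(-0.3125) = 0.168 > 0, so the root lies in [-0.3125, -0.25]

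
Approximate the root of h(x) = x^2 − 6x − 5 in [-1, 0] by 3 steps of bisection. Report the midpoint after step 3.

x = -0.5 gives h = -1.75, negative; keep [-1, -0.5]
x = -0.75 gives h = 0.0625, positive; keep [-0.75, -0.5]
x = -0.625 gives h = -0.859375, negative; keep [-0.75, -0.625]

-0.625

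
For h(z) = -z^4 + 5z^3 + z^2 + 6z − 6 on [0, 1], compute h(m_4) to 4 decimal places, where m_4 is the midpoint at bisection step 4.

z = 0.5 gives h = -2.1875, negative; keep [0.5, 1]
z = 0.75 gives h = 0.855469, positive; keep [0.5, 0.75]
z = 0.625 gives h = -0.79126, negative; keep [0.625, 0.75]
z = 0.6875 gives h = -0.001, negative; keep [0.6875, 0.75]

-0.0010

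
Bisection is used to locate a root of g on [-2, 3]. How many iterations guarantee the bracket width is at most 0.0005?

Width after n steps is 5/2^n. Need 2^n ≥ 5/0.0005 = 10000.
2^13 = 8192 < 10000 ≤ 2^14 = 16384, so n = 14.

14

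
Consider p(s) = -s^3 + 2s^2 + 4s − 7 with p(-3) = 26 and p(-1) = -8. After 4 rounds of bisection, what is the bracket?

m = -2, p(m) = 1 (+); new bracket [-2, -1]
m = -1.5, p(m) = -5.125 (−); new bracket [-2, -1.5]
m = -1.75, p(m) = -2.515625 (−); new bracket [-2, -1.75]
m = -1.875, p(m) = -0.877 (−); new bracket [-2, -1.875]

[-2, -1.875]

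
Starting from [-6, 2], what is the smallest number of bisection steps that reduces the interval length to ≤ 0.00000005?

Width after n steps is 8/2^n. Need 2^n ≥ 8/0.00000005 = 160000000.
2^27 = 134217728 < 160000000 ≤ 2^28 = 268435456, so n = 28.

28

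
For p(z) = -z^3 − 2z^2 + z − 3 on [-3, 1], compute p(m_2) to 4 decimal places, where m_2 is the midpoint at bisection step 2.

-5.0000

z = -1 gives p = -5, negative; keep [-3, -1]
z = -2 gives p = -5, negative; keep [-3, -2]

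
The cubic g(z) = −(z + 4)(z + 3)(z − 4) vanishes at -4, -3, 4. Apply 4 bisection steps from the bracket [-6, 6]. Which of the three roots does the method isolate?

4

z = 0 gives g = 48, positive; keep [0, 6]
z = 3 gives g = 42, positive; keep [3, 6]
z = 4.5 gives g = -31.875, negative; keep [3, 4.5]
z = 3.75 gives g = 13.0781, positive; keep [3.75, 4.5]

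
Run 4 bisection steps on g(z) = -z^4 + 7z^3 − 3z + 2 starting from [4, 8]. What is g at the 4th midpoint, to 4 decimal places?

58.6367

z = 6 gives g = 200, positive; keep [6, 8]
z = 7 gives g = -19, negative; keep [6, 7]
z = 6.5 gives g = 119.8125, positive; keep [6.5, 7]
z = 6.75 gives g = 58.6367, positive; keep [6.75, 7]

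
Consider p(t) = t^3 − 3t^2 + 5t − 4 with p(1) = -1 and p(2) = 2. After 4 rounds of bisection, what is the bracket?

[1.4375, 1.5]

p(1.5) = 0.125 > 0, so the root lies in [1, 1.5]
p(1.25) = -0.484375 < 0, so the root lies in [1.25, 1.5]
p(1.375) = -0.197266 < 0, so the root lies in [1.375, 1.5]
p(1.4375) = -0.0413 < 0, so the root lies in [1.4375, 1.5]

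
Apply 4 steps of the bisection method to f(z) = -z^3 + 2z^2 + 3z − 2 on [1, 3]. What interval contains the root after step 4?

[2.75, 2.875]

z = 2 gives f = 4, positive; keep [2, 3]
z = 2.5 gives f = 2.375, positive; keep [2.5, 3]
z = 2.75 gives f = 0.578125, positive; keep [2.75, 3]
z = 2.875 gives f = -0.6074, negative; keep [2.75, 2.875]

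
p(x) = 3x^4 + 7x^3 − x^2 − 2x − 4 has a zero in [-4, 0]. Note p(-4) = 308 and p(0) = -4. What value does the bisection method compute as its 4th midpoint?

midpoint -2: p = -12 < 0 → [-4, -2]
midpoint -3: p = 47 > 0 → [-3, -2]
midpoint -2.5: p = 2.5625 > 0 → [-2.5, -2]
midpoint -2.25: p = -7.4102 < 0 → [-2.5, -2.25]

-2.25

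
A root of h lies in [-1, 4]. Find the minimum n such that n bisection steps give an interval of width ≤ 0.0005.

14

Width after n steps is 5/2^n. Need 2^n ≥ 5/0.0005 = 10000.
2^13 = 8192 < 10000 ≤ 2^14 = 16384, so n = 14.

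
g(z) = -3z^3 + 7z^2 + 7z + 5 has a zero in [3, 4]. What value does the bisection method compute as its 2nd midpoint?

3.25

g(3.5) = -13.375 < 0, so the root lies in [3, 3.5]
g(3.25) = -1.296875 < 0, so the root lies in [3, 3.25]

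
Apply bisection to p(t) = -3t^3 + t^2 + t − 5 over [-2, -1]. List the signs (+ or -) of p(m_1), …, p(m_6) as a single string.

++-+-+

t = -1.5 gives p = 5.875, positive; keep [-1.5, -1]
t = -1.25 gives p = 1.171875, positive; keep [-1.25, -1]
t = -1.125 gives p = -0.587891, negative; keep [-1.25, -1.125]
t = -1.1875 gives p = 0.2463, positive; keep [-1.1875, -1.125]
t = -1.15625 gives p = -0.1819, negative; keep [-1.1875, -1.15625]
t = -1.171875 gives p = 0.0294, positive; keep [-1.171875, -1.15625]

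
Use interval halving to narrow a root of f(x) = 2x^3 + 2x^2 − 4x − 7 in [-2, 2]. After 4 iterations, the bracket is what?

m = 0, f(m) = -7 (−); new bracket [0, 2]
m = 1, f(m) = -7 (−); new bracket [1, 2]
m = 1.5, f(m) = -1.75 (−); new bracket [1.5, 2]
m = 1.75, f(m) = 2.8438 (+); new bracket [1.5, 1.75]

[1.5, 1.75]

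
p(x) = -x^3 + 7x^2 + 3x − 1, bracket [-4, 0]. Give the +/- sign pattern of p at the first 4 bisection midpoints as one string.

++-+

p(-2) = 29 > 0, so the root lies in [-2, 0]
p(-1) = 4 > 0, so the root lies in [-1, 0]
p(-0.5) = -0.625 < 0, so the root lies in [-1, -0.5]
p(-0.75) = 1.1094 > 0, so the root lies in [-0.75, -0.5]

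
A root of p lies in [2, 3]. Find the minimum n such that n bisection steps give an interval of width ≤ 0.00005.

15

Width after n steps is 1/2^n. Need 2^n ≥ 1/0.00005 = 20000.
2^14 = 16384 < 20000 ≤ 2^15 = 32768, so n = 15.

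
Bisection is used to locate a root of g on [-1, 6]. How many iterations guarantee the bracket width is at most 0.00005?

18

Width after n steps is 7/2^n. Need 2^n ≥ 7/0.00005 = 140000.
2^17 = 131072 < 140000 ≤ 2^18 = 262144, so n = 18.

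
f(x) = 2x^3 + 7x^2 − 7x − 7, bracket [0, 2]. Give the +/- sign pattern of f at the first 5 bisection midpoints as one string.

-+-++

f(1) = -5 < 0, so the root lies in [1, 2]
f(1.5) = 5 > 0, so the root lies in [1, 1.5]
f(1.25) = -0.90625 < 0, so the root lies in [1.25, 1.5]
f(1.375) = 1.8086 > 0, so the root lies in [1.25, 1.375]
f(1.3125) = 0.3931 > 0, so the root lies in [1.25, 1.3125]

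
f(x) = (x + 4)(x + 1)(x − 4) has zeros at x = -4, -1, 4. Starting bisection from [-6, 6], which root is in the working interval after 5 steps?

m = 0, f(m) = -16 (−); new bracket [0, 6]
m = 3, f(m) = -28 (−); new bracket [3, 6]
m = 4.5, f(m) = 23.375 (+); new bracket [3, 4.5]
m = 3.75, f(m) = -9.2031 (−); new bracket [3.75, 4.5]
m = 4.125, f(m) = 5.2051 (+); new bracket [3.75, 4.125]

4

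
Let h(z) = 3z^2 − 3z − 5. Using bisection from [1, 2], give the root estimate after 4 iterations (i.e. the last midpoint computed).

m = 1.5, h(m) = -2.75 (−); new bracket [1.5, 2]
m = 1.75, h(m) = -1.0625 (−); new bracket [1.75, 2]
m = 1.875, h(m) = -0.078125 (−); new bracket [1.875, 2]
m = 1.9375, h(m) = 0.4492 (+); new bracket [1.875, 1.9375]

1.9375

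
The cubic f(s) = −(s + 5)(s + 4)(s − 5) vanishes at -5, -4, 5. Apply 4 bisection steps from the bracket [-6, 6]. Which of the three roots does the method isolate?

f(0) = 100 > 0, so the root lies in [0, 6]
f(3) = 112 > 0, so the root lies in [3, 6]
f(4.5) = 40.375 > 0, so the root lies in [4.5, 6]
f(5.25) = -23.7031 < 0, so the root lies in [4.5, 5.25]

5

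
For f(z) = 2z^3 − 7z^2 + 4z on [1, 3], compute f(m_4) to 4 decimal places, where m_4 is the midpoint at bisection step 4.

m = 2, f(m) = -4 (−); new bracket [2, 3]
m = 2.5, f(m) = -2.5 (−); new bracket [2.5, 3]
m = 2.75, f(m) = -0.34375 (−); new bracket [2.75, 3]
m = 2.875, f(m) = 1.168 (+); new bracket [2.75, 2.875]

1.1680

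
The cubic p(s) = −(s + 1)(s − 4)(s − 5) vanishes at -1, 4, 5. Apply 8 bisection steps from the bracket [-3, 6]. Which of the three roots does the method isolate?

-1

p(1.5) = -21.875 < 0, so the root lies in [-3, 1.5]
p(-0.75) = -6.828125 < 0, so the root lies in [-3, -0.75]
p(-1.875) = 35.341797 > 0, so the root lies in [-1.875, -0.75]
p(-1.3125) = 10.4797 > 0, so the root lies in [-1.3125, -0.75]
p(-1.03125) = 0.9483 > 0, so the root lies in [-1.03125, -0.75]
p(-0.890625) = -3.151 < 0, so the root lies in [-1.03125, -0.890625]
p(-0.9609375) = -1.1551 < 0, so the root lies in [-1.03125, -0.9609375]
p(-0.99609375) = -0.117 < 0, so the root lies in [-1.03125, -0.99609375]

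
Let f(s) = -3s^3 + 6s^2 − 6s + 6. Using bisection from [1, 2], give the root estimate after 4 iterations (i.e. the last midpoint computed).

1.5625

s = 1.5 gives f = 0.375, positive; keep [1.5, 2]
s = 1.75 gives f = -2.203125, negative; keep [1.5, 1.75]
s = 1.625 gives f = -0.779297, negative; keep [1.5, 1.625]
s = 1.5625 gives f = -0.1707, negative; keep [1.5, 1.5625]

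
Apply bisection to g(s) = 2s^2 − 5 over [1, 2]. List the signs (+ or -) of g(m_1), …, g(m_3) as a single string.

-++

midpoint 1.5: g = -0.5 < 0 → [1.5, 2]
midpoint 1.75: g = 1.125 > 0 → [1.5, 1.75]
midpoint 1.625: g = 0.28125 > 0 → [1.5, 1.625]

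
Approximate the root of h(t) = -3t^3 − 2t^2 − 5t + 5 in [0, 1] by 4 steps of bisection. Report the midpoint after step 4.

0.6875

h(0.5) = 1.625 > 0, so the root lies in [0.5, 1]
h(0.75) = -1.140625 < 0, so the root lies in [0.5, 0.75]
h(0.625) = 0.361328 > 0, so the root lies in [0.625, 0.75]
h(0.6875) = -0.3577 < 0, so the root lies in [0.625, 0.6875]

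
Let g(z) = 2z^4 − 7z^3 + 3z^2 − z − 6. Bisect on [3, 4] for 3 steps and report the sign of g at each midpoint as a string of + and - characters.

midpoint 3.5: g = 27.25 > 0 → [3, 3.5]
midpoint 3.25: g = 5.273438 > 0 → [3, 3.25]
midpoint 3.125: g = -2.716309 < 0 → [3.125, 3.25]

++-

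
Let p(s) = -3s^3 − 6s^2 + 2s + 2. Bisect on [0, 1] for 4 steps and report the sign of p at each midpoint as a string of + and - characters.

+-+-

p(0.5) = 1.125 > 0, so the root lies in [0.5, 1]
p(0.75) = -1.140625 < 0, so the root lies in [0.5, 0.75]
p(0.625) = 0.173828 > 0, so the root lies in [0.625, 0.75]
p(0.6875) = -0.4358 < 0, so the root lies in [0.625, 0.6875]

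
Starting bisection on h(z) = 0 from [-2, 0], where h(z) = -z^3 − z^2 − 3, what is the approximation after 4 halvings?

-1.875

h(-1) = -3 < 0, so the root lies in [-2, -1]
h(-1.5) = -1.875 < 0, so the root lies in [-2, -1.5]
h(-1.75) = -0.703125 < 0, so the root lies in [-2, -1.75]
h(-1.875) = 0.0762 > 0, so the root lies in [-1.875, -1.75]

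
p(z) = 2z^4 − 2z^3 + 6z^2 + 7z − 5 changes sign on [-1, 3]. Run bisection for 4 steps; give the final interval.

[0.5, 0.75]

p(1) = 8 > 0, so the root lies in [-1, 1]
p(0) = -5 < 0, so the root lies in [0, 1]
p(0.5) = -0.125 < 0, so the root lies in [0.5, 1]
p(0.75) = 3.4141 > 0, so the root lies in [0.5, 0.75]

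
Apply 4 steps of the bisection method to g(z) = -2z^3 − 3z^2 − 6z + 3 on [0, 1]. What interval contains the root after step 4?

[0.375, 0.4375]

g(0.5) = -1 < 0, so the root lies in [0, 0.5]
g(0.25) = 1.28125 > 0, so the root lies in [0.25, 0.5]
g(0.375) = 0.222656 > 0, so the root lies in [0.375, 0.5]
g(0.4375) = -0.3667 < 0, so the root lies in [0.375, 0.4375]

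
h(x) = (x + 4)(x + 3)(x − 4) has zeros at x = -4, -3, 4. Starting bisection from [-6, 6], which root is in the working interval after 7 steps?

midpoint 0: h = -48 < 0 → [0, 6]
midpoint 3: h = -42 < 0 → [3, 6]
midpoint 4.5: h = 31.875 > 0 → [3, 4.5]
midpoint 3.75: h = -13.0781 < 0 → [3.75, 4.5]
midpoint 4.125: h = 7.2363 > 0 → [3.75, 4.125]
midpoint 3.9375: h = -3.4417 < 0 → [3.9375, 4.125]
midpoint 4.03125: h = 1.7647 > 0 → [3.9375, 4.03125]

4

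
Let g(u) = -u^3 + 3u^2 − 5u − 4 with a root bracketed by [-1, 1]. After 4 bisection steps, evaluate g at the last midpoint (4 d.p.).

0.5410

m = 0, g(m) = -4 (−); new bracket [-1, 0]
m = -0.5, g(m) = -0.625 (−); new bracket [-1, -0.5]
m = -0.75, g(m) = 1.859375 (+); new bracket [-0.75, -0.5]
m = -0.625, g(m) = 0.541 (+); new bracket [-0.625, -0.5]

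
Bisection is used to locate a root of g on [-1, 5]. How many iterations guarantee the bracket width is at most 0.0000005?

24

Width after n steps is 6/2^n. Need 2^n ≥ 6/0.0000005 = 12000000.
2^23 = 8388608 < 12000000 ≤ 2^24 = 16777216, so n = 24.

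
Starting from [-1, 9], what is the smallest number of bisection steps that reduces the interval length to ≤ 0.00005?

Width after n steps is 10/2^n. Need 2^n ≥ 10/0.00005 = 200000.
2^17 = 131072 < 200000 ≤ 2^18 = 262144, so n = 18.

18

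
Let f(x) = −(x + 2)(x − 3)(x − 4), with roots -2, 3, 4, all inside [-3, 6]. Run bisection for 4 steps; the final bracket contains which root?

m = 1.5, f(m) = -13.125 (−); new bracket [-3, 1.5]
m = -0.75, f(m) = -22.265625 (−); new bracket [-3, -0.75]
m = -1.875, f(m) = -3.580078 (−); new bracket [-3, -1.875]
m = -2.4375, f(m) = 15.3142 (+); new bracket [-2.4375, -1.875]

-2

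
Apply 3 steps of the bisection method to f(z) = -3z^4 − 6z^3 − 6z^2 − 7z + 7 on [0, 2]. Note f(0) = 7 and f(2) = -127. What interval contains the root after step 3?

[0.5, 0.75]

m = 1, f(m) = -15 (−); new bracket [0, 1]
m = 0.5, f(m) = 1.0625 (+); new bracket [0.5, 1]
m = 0.75, f(m) = -5.105469 (−); new bracket [0.5, 0.75]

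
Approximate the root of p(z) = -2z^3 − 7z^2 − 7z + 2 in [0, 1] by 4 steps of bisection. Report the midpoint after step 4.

0.1875

z = 0.5 gives p = -3.5, negative; keep [0, 0.5]
z = 0.25 gives p = -0.21875, negative; keep [0, 0.25]
z = 0.125 gives p = 1.011719, positive; keep [0.125, 0.25]
z = 0.1875 gives p = 0.4282, positive; keep [0.1875, 0.25]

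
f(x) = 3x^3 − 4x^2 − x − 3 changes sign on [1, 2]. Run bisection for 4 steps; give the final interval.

midpoint 1.5: f = -3.375 < 0 → [1.5, 2]
midpoint 1.75: f = -0.921875 < 0 → [1.75, 2]
midpoint 1.875: f = 0.837891 > 0 → [1.75, 1.875]
midpoint 1.8125: f = -0.0901 < 0 → [1.8125, 1.875]

[1.8125, 1.875]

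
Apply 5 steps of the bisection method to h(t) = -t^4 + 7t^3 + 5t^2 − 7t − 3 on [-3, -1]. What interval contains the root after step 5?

t = -2 gives h = -41, negative; keep [-2, -1]
t = -1.5 gives h = -9.9375, negative; keep [-1.5, -1]
t = -1.25 gives h = -2.550781, negative; keep [-1.25, -1]
t = -1.125 gives h = -0.3655, negative; keep [-1.125, -1]
t = -1.0625 gives h = 0.4114, positive; keep [-1.125, -1.0625]

[-1.125, -1.0625]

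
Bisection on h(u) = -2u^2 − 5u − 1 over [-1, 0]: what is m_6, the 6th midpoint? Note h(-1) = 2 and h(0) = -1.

u = -0.5 gives h = 1, positive; keep [-0.5, 0]
u = -0.25 gives h = 0.125, positive; keep [-0.25, 0]
u = -0.125 gives h = -0.40625, negative; keep [-0.25, -0.125]
u = -0.1875 gives h = -0.1328, negative; keep [-0.25, -0.1875]
u = -0.21875 gives h = -0.002, negative; keep [-0.25, -0.21875]
u = -0.234375 gives h = 0.062, positive; keep [-0.234375, -0.21875]

-0.234375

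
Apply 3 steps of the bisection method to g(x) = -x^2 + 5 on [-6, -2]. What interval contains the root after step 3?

m = -4, g(m) = -11 (−); new bracket [-4, -2]
m = -3, g(m) = -4 (−); new bracket [-3, -2]
m = -2.5, g(m) = -1.25 (−); new bracket [-2.5, -2]

[-2.5, -2]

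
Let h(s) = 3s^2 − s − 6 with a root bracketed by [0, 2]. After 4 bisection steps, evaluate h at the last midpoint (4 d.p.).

m = 1, h(m) = -4 (−); new bracket [1, 2]
m = 1.5, h(m) = -0.75 (−); new bracket [1.5, 2]
m = 1.75, h(m) = 1.4375 (+); new bracket [1.5, 1.75]
m = 1.625, h(m) = 0.2969 (+); new bracket [1.5, 1.625]

0.2969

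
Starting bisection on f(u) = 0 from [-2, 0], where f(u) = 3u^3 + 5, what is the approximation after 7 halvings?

-1.171875

midpoint -1: f = 2 > 0 → [-2, -1]
midpoint -1.5: f = -5.125 < 0 → [-1.5, -1]
midpoint -1.25: f = -0.859375 < 0 → [-1.25, -1]
midpoint -1.125: f = 0.7285 > 0 → [-1.25, -1.125]
midpoint -1.1875: f = -0.0237 < 0 → [-1.1875, -1.125]
midpoint -1.15625: f = 0.3626 > 0 → [-1.1875, -1.15625]
midpoint -1.171875: f = 0.172 > 0 → [-1.1875, -1.171875]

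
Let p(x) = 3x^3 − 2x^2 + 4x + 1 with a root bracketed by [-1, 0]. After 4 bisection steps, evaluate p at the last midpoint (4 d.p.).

m = -0.5, p(m) = -1.875 (−); new bracket [-0.5, 0]
m = -0.25, p(m) = -0.171875 (−); new bracket [-0.25, 0]
m = -0.125, p(m) = 0.462891 (+); new bracket [-0.25, -0.125]
m = -0.1875, p(m) = 0.1599 (+); new bracket [-0.25, -0.1875]

0.1599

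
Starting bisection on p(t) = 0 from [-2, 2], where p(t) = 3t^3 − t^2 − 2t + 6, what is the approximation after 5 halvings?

midpoint 0: p = 6 > 0 → [-2, 0]
midpoint -1: p = 4 > 0 → [-2, -1]
midpoint -1.5: p = -3.375 < 0 → [-1.5, -1]
midpoint -1.25: p = 1.0781 > 0 → [-1.5, -1.25]
midpoint -1.375: p = -0.9395 < 0 → [-1.375, -1.25]

-1.375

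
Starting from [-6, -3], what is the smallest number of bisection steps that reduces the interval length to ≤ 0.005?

10

Width after n steps is 3/2^n. Need 2^n ≥ 3/0.005 = 600.
2^9 = 512 < 600 ≤ 2^10 = 1024, so n = 10.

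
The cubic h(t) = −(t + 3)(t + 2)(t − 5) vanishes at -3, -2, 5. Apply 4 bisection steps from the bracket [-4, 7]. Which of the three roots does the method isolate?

t = 1.5 gives h = 55.125, positive; keep [1.5, 7]
t = 4.25 gives h = 33.984375, positive; keep [4.25, 7]
t = 5.625 gives h = -41.103516, negative; keep [4.25, 5.625]
t = 4.9375 gives h = 3.4417, positive; keep [4.9375, 5.625]

5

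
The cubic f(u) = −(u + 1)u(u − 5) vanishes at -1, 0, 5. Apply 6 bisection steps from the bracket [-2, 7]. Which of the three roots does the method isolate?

midpoint 2.5: f = 21.875 > 0 → [2.5, 7]
midpoint 4.75: f = 6.828125 > 0 → [4.75, 7]
midpoint 5.875: f = -35.341797 < 0 → [4.75, 5.875]
midpoint 5.3125: f = -10.4797 < 0 → [4.75, 5.3125]
midpoint 5.03125: f = -0.9483 < 0 → [4.75, 5.03125]
midpoint 4.890625: f = 3.151 > 0 → [4.890625, 5.03125]

5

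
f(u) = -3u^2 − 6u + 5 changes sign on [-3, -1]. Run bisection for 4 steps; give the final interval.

[-2.75, -2.625]

f(-2) = 5 > 0, so the root lies in [-3, -2]
f(-2.5) = 1.25 > 0, so the root lies in [-3, -2.5]
f(-2.75) = -1.1875 < 0, so the root lies in [-2.75, -2.5]
f(-2.625) = 0.0781 > 0, so the root lies in [-2.75, -2.625]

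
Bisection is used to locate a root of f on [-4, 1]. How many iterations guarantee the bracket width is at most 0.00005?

17

Width after n steps is 5/2^n. Need 2^n ≥ 5/0.00005 = 100000.
2^16 = 65536 < 100000 ≤ 2^17 = 131072, so n = 17.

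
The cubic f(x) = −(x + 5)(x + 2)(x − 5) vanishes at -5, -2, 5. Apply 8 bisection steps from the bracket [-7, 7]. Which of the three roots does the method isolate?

5

f(0) = 50 > 0, so the root lies in [0, 7]
f(3.5) = 70.125 > 0, so the root lies in [3.5, 7]
f(5.25) = -18.578125 < 0, so the root lies in [3.5, 5.25]
f(4.375) = 37.3535 > 0, so the root lies in [4.375, 5.25]
f(4.8125) = 12.5339 > 0, so the root lies in [4.8125, 5.25]
f(5.03125) = -2.2041 < 0, so the root lies in [4.8125, 5.03125]
f(4.921875) = 5.3655 > 0, so the root lies in [4.921875, 5.03125]
f(4.9765625) = 1.6313 > 0, so the root lies in [4.9765625, 5.03125]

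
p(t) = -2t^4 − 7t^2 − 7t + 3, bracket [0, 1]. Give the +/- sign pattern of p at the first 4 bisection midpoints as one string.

midpoint 0.5: p = -2.375 < 0 → [0, 0.5]
midpoint 0.25: p = 0.804688 > 0 → [0.25, 0.5]
midpoint 0.375: p = -0.648926 < 0 → [0.25, 0.375]
midpoint 0.3125: p = 0.1098 > 0 → [0.3125, 0.375]

-+-+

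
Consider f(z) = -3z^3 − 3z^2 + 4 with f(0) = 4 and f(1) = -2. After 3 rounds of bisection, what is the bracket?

[0.75, 0.875]

m = 0.5, f(m) = 2.875 (+); new bracket [0.5, 1]
m = 0.75, f(m) = 1.046875 (+); new bracket [0.75, 1]
m = 0.875, f(m) = -0.306641 (−); new bracket [0.75, 0.875]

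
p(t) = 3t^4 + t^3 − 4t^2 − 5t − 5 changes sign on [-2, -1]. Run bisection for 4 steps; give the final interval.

[-1.25, -1.1875]

t = -1.5 gives p = 5.3125, positive; keep [-1.5, -1]
t = -1.25 gives p = 0.371094, positive; keep [-1.25, -1]
t = -1.125 gives p = -1.055908, negative; keep [-1.25, -1.125]
t = -1.1875 gives p = -0.4121, negative; keep [-1.25, -1.1875]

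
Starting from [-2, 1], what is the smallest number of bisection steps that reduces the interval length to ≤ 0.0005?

Width after n steps is 3/2^n. Need 2^n ≥ 3/0.0005 = 6000.
2^12 = 4096 < 6000 ≤ 2^13 = 8192, so n = 13.

13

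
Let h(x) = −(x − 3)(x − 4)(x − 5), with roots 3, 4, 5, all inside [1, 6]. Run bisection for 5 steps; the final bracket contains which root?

3

h(3.5) = -0.375 < 0, so the root lies in [1, 3.5]
h(2.25) = 3.609375 > 0, so the root lies in [2.25, 3.5]
h(2.875) = 0.298828 > 0, so the root lies in [2.875, 3.5]
h(3.1875) = -0.2761 < 0, so the root lies in [2.875, 3.1875]
h(3.03125) = -0.0596 < 0, so the root lies in [2.875, 3.03125]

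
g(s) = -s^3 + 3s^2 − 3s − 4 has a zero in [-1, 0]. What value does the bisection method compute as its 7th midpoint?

-0.7109375

midpoint -0.5: g = -1.625 < 0 → [-1, -0.5]
midpoint -0.75: g = 0.359375 > 0 → [-0.75, -0.5]
midpoint -0.625: g = -0.708984 < 0 → [-0.75, -0.625]
midpoint -0.6875: g = -0.1946 < 0 → [-0.75, -0.6875]
midpoint -0.71875: g = 0.0774 > 0 → [-0.71875, -0.6875]
midpoint -0.703125: g = -0.0599 < 0 → [-0.71875, -0.703125]
midpoint -0.7109375: g = 0.0084 > 0 → [-0.7109375, -0.703125]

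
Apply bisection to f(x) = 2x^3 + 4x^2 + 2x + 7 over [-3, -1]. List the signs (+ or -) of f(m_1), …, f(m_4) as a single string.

+--+

m = -2, f(m) = 3 (+); new bracket [-3, -2]
m = -2.5, f(m) = -4.25 (−); new bracket [-2.5, -2]
m = -2.25, f(m) = -0.03125 (−); new bracket [-2.25, -2]
m = -2.125, f(m) = 1.6211 (+); new bracket [-2.25, -2.125]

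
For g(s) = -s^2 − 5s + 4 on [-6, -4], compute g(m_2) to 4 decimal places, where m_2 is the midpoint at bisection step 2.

1.2500

m = -5, g(m) = 4 (+); new bracket [-6, -5]
m = -5.5, g(m) = 1.25 (+); new bracket [-6, -5.5]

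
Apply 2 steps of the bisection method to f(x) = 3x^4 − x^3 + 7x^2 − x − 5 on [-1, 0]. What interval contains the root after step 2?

[-0.75, -0.5]

f(-0.5) = -2.4375 < 0, so the root lies in [-1, -0.5]
f(-0.75) = 1.058594 > 0, so the root lies in [-0.75, -0.5]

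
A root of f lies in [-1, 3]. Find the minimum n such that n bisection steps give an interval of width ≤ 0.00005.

17

Width after n steps is 4/2^n. Need 2^n ≥ 4/0.00005 = 80000.
2^16 = 65536 < 80000 ≤ 2^17 = 131072, so n = 17.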